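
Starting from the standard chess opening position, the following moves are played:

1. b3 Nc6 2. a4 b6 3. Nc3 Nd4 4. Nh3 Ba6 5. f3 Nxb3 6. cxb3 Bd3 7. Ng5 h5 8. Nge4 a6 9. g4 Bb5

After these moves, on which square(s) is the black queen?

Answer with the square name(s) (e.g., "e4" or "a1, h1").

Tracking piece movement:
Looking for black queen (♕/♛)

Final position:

  a b c d e f g h
  ─────────────────
8│♜ · · ♛ ♚ ♝ ♞ ♜│8
7│· · ♟ ♟ ♟ ♟ ♟ ·│7
6│♟ ♟ · · · · · ·│6
5│· ♝ · · · · · ♟│5
4│♙ · · · ♘ · ♙ ·│4
3│· ♙ ♘ · · ♙ · ·│3
2│· · · ♙ ♙ · · ♙│2
1│♖ · ♗ ♕ ♔ ♗ · ♖│1
  ─────────────────
  a b c d e f g h


d8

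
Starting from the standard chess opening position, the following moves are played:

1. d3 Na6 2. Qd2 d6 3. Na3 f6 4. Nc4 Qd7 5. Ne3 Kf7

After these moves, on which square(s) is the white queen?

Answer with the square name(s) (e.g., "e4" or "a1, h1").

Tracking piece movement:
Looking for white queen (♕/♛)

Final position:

  a b c d e f g h
  ─────────────────
8│♜ · ♝ · · ♝ ♞ ♜│8
7│♟ ♟ ♟ ♛ ♟ ♚ ♟ ♟│7
6│♞ · · ♟ · ♟ · ·│6
5│· · · · · · · ·│5
4│· · · · · · · ·│4
3│· · · ♙ ♘ · · ·│3
2│♙ ♙ ♙ ♕ ♙ ♙ ♙ ♙│2
1│♖ · ♗ · ♔ ♗ ♘ ♖│1
  ─────────────────
  a b c d e f g h


d2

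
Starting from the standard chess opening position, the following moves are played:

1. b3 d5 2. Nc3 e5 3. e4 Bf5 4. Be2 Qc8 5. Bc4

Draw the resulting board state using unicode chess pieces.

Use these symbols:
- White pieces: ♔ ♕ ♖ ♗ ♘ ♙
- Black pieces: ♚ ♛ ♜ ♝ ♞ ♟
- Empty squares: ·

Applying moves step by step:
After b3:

♜ ♞ ♝ ♛ ♚ ♝ ♞ ♜
♟ ♟ ♟ ♟ ♟ ♟ ♟ ♟
· · · · · · · ·
· · · · · · · ·
· · · · · · · ·
· ♙ · · · · · ·
♙ · ♙ ♙ ♙ ♙ ♙ ♙
♖ ♘ ♗ ♕ ♔ ♗ ♘ ♖


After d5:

♜ ♞ ♝ ♛ ♚ ♝ ♞ ♜
♟ ♟ ♟ · ♟ ♟ ♟ ♟
· · · · · · · ·
· · · ♟ · · · ·
· · · · · · · ·
· ♙ · · · · · ·
♙ · ♙ ♙ ♙ ♙ ♙ ♙
♖ ♘ ♗ ♕ ♔ ♗ ♘ ♖


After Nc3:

♜ ♞ ♝ ♛ ♚ ♝ ♞ ♜
♟ ♟ ♟ · ♟ ♟ ♟ ♟
· · · · · · · ·
· · · ♟ · · · ·
· · · · · · · ·
· ♙ ♘ · · · · ·
♙ · ♙ ♙ ♙ ♙ ♙ ♙
♖ · ♗ ♕ ♔ ♗ ♘ ♖


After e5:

♜ ♞ ♝ ♛ ♚ ♝ ♞ ♜
♟ ♟ ♟ · · ♟ ♟ ♟
· · · · · · · ·
· · · ♟ ♟ · · ·
· · · · · · · ·
· ♙ ♘ · · · · ·
♙ · ♙ ♙ ♙ ♙ ♙ ♙
♖ · ♗ ♕ ♔ ♗ ♘ ♖


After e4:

♜ ♞ ♝ ♛ ♚ ♝ ♞ ♜
♟ ♟ ♟ · · ♟ ♟ ♟
· · · · · · · ·
· · · ♟ ♟ · · ·
· · · · ♙ · · ·
· ♙ ♘ · · · · ·
♙ · ♙ ♙ · ♙ ♙ ♙
♖ · ♗ ♕ ♔ ♗ ♘ ♖


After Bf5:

♜ ♞ · ♛ ♚ ♝ ♞ ♜
♟ ♟ ♟ · · ♟ ♟ ♟
· · · · · · · ·
· · · ♟ ♟ ♝ · ·
· · · · ♙ · · ·
· ♙ ♘ · · · · ·
♙ · ♙ ♙ · ♙ ♙ ♙
♖ · ♗ ♕ ♔ ♗ ♘ ♖


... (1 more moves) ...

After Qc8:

♜ ♞ ♛ · ♚ ♝ ♞ ♜
♟ ♟ ♟ · · ♟ ♟ ♟
· · · · · · · ·
· · · ♟ ♟ ♝ · ·
· · · · ♙ · · ·
· ♙ ♘ · · · · ·
♙ · ♙ ♙ ♗ ♙ ♙ ♙
♖ · ♗ ♕ ♔ · ♘ ♖


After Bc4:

♜ ♞ ♛ · ♚ ♝ ♞ ♜
♟ ♟ ♟ · · ♟ ♟ ♟
· · · · · · · ·
· · · ♟ ♟ ♝ · ·
· · ♗ · ♙ · · ·
· ♙ ♘ · · · · ·
♙ · ♙ ♙ · ♙ ♙ ♙
♖ · ♗ ♕ ♔ · ♘ ♖



  a b c d e f g h
  ─────────────────
8│♜ ♞ ♛ · ♚ ♝ ♞ ♜│8
7│♟ ♟ ♟ · · ♟ ♟ ♟│7
6│· · · · · · · ·│6
5│· · · ♟ ♟ ♝ · ·│5
4│· · ♗ · ♙ · · ·│4
3│· ♙ ♘ · · · · ·│3
2│♙ · ♙ ♙ · ♙ ♙ ♙│2
1│♖ · ♗ ♕ ♔ · ♘ ♖│1
  ─────────────────
  a b c d e f g h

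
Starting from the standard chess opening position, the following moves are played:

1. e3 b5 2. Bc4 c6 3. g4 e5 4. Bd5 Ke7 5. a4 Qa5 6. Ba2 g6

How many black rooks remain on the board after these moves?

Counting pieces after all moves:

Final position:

  a b c d e f g h
  ─────────────────
8│♜ ♞ ♝ · · ♝ ♞ ♜│8
7│♟ · · ♟ ♚ ♟ · ♟│7
6│· · ♟ · · · ♟ ·│6
5│♛ ♟ · · ♟ · · ·│5
4│♙ · · · · · ♙ ·│4
3│· · · · ♙ · · ·│3
2│♗ ♙ ♙ ♙ · ♙ · ♙│2
1│♖ ♘ ♗ ♕ ♔ · ♘ ♖│1
  ─────────────────
  a b c d e f g h


2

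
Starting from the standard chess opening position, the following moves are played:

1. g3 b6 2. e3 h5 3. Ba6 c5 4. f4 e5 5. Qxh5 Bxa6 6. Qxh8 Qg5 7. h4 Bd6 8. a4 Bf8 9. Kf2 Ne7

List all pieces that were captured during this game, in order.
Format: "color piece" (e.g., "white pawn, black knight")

Tracking captures:
  Qxh5: captured black pawn
  Bxa6: captured white bishop
  Qxh8: captured black rook

black pawn, white bishop, black rook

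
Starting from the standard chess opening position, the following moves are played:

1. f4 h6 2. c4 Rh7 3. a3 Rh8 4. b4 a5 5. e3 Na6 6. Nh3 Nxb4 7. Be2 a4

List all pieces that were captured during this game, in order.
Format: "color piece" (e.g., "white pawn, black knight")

Tracking captures:
  Nxb4: captured white pawn

white pawn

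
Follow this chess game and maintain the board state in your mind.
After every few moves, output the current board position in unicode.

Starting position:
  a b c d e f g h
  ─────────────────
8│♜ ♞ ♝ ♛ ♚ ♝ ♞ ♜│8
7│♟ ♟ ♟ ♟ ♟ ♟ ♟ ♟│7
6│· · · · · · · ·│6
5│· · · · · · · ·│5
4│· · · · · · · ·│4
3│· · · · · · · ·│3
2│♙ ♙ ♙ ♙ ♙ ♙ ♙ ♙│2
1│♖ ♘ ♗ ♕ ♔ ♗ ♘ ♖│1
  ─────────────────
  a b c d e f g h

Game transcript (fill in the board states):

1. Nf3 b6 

  a b c d e f g h
  ─────────────────
8│♜ ♞ ♝ ♛ ♚ ♝ ♞ ♜│8
7│♟ · ♟ ♟ ♟ ♟ ♟ ♟│7
6│· ♟ · · · · · ·│6
5│· · · · · · · ·│5
4│· · · · · · · ·│4
3│· · · · · ♘ · ·│3
2│♙ ♙ ♙ ♙ ♙ ♙ ♙ ♙│2
1│♖ ♘ ♗ ♕ ♔ ♗ · ♖│1
  ─────────────────
  a b c d e f g h

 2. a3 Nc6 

  a b c d e f g h
  ─────────────────
8│♜ · ♝ ♛ ♚ ♝ ♞ ♜│8
7│♟ · ♟ ♟ ♟ ♟ ♟ ♟│7
6│· ♟ ♞ · · · · ·│6
5│· · · · · · · ·│5
4│· · · · · · · ·│4
3│♙ · · · · ♘ · ·│3
2│· ♙ ♙ ♙ ♙ ♙ ♙ ♙│2
1│♖ ♘ ♗ ♕ ♔ ♗ · ♖│1
  ─────────────────
  a b c d e f g h

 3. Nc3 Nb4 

  a b c d e f g h
  ─────────────────
8│♜ · ♝ ♛ ♚ ♝ ♞ ♜│8
7│♟ · ♟ ♟ ♟ ♟ ♟ ♟│7
6│· ♟ · · · · · ·│6
5│· · · · · · · ·│5
4│· ♞ · · · · · ·│4
3│♙ · ♘ · · ♘ · ·│3
2│· ♙ ♙ ♙ ♙ ♙ ♙ ♙│2
1│♖ · ♗ ♕ ♔ ♗ · ♖│1
  ─────────────────
  a b c d e f g h

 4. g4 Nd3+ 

  a b c d e f g h
  ─────────────────
8│♜ · ♝ ♛ ♚ ♝ ♞ ♜│8
7│♟ · ♟ ♟ ♟ ♟ ♟ ♟│7
6│· ♟ · · · · · ·│6
5│· · · · · · · ·│5
4│· · · · · · ♙ ·│4
3│♙ · ♘ ♞ · ♘ · ·│3
2│· ♙ ♙ ♙ ♙ ♙ · ♙│2
1│♖ · ♗ ♕ ♔ ♗ · ♖│1
  ─────────────────
  a b c d e f g h

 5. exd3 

  a b c d e f g h
  ─────────────────
8│♜ · ♝ ♛ ♚ ♝ ♞ ♜│8
7│♟ · ♟ ♟ ♟ ♟ ♟ ♟│7
6│· ♟ · · · · · ·│6
5│· · · · · · · ·│5
4│· · · · · · ♙ ·│4
3│♙ · ♘ ♙ · ♘ · ·│3
2│· ♙ ♙ ♙ · ♙ · ♙│2
1│♖ · ♗ ♕ ♔ ♗ · ♖│1
  ─────────────────
  a b c d e f g h


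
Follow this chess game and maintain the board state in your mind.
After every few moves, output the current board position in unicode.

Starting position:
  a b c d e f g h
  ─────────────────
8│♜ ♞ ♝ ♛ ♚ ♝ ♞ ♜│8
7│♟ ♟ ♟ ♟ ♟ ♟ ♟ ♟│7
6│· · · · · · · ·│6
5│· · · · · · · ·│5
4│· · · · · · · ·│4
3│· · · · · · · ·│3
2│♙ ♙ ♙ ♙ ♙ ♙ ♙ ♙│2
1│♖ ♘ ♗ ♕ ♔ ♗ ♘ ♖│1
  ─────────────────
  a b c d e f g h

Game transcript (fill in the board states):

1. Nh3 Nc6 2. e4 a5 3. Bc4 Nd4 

  a b c d e f g h
  ─────────────────
8│♜ · ♝ ♛ ♚ ♝ ♞ ♜│8
7│· ♟ ♟ ♟ ♟ ♟ ♟ ♟│7
6│· · · · · · · ·│6
5│♟ · · · · · · ·│5
4│· · ♗ ♞ ♙ · · ·│4
3│· · · · · · · ♘│3
2│♙ ♙ ♙ ♙ · ♙ ♙ ♙│2
1│♖ ♘ ♗ ♕ ♔ · · ♖│1
  ─────────────────
  a b c d e f g h

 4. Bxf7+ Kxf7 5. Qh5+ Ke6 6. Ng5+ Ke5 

  a b c d e f g h
  ─────────────────
8│♜ · ♝ ♛ · ♝ ♞ ♜│8
7│· ♟ ♟ ♟ ♟ · ♟ ♟│7
6│· · · · · · · ·│6
5│♟ · · · ♚ · ♘ ♕│5
4│· · · ♞ ♙ · · ·│4
3│· · · · · · · ·│3
2│♙ ♙ ♙ ♙ · ♙ ♙ ♙│2
1│♖ ♘ ♗ · ♔ · · ♖│1
  ─────────────────
  a b c d e f g h

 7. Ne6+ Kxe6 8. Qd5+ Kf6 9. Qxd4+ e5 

  a b c d e f g h
  ─────────────────
8│♜ · ♝ ♛ · ♝ ♞ ♜│8
7│· ♟ ♟ ♟ · · ♟ ♟│7
6│· · · · · ♚ · ·│6
5│♟ · · · ♟ · · ·│5
4│· · · ♕ ♙ · · ·│4
3│· · · · · · · ·│3
2│♙ ♙ ♙ ♙ · ♙ ♙ ♙│2
1│♖ ♘ ♗ · ♔ · · ♖│1
  ─────────────────
  a b c d e f g h

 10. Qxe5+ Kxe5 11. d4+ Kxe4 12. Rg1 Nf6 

  a b c d e f g h
  ─────────────────
8│♜ · ♝ ♛ · ♝ · ♜│8
7│· ♟ ♟ ♟ · · ♟ ♟│7
6│· · · · · ♞ · ·│6
5│♟ · · · · · · ·│5
4│· · · ♙ ♚ · · ·│4
3│· · · · · · · ·│3
2│♙ ♙ ♙ · · ♙ ♙ ♙│2
1│♖ ♘ ♗ · ♔ · ♖ ·│1
  ─────────────────
  a b c d e f g h



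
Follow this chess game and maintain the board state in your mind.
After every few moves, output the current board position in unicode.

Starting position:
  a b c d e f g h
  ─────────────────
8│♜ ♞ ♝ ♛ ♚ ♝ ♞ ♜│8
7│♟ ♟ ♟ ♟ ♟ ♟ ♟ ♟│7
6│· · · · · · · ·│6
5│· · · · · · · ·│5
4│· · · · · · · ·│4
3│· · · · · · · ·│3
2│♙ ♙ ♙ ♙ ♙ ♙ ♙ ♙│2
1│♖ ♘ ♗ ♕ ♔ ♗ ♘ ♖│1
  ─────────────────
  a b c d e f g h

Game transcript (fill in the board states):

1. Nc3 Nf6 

  a b c d e f g h
  ─────────────────
8│♜ ♞ ♝ ♛ ♚ ♝ · ♜│8
7│♟ ♟ ♟ ♟ ♟ ♟ ♟ ♟│7
6│· · · · · ♞ · ·│6
5│· · · · · · · ·│5
4│· · · · · · · ·│4
3│· · ♘ · · · · ·│3
2│♙ ♙ ♙ ♙ ♙ ♙ ♙ ♙│2
1│♖ · ♗ ♕ ♔ ♗ ♘ ♖│1
  ─────────────────
  a b c d e f g h

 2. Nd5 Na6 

  a b c d e f g h
  ─────────────────
8│♜ · ♝ ♛ ♚ ♝ · ♜│8
7│♟ ♟ ♟ ♟ ♟ ♟ ♟ ♟│7
6│♞ · · · · ♞ · ·│6
5│· · · ♘ · · · ·│5
4│· · · · · · · ·│4
3│· · · · · · · ·│3
2│♙ ♙ ♙ ♙ ♙ ♙ ♙ ♙│2
1│♖ · ♗ ♕ ♔ ♗ ♘ ♖│1
  ─────────────────
  a b c d e f g h

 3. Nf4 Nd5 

  a b c d e f g h
  ─────────────────
8│♜ · ♝ ♛ ♚ ♝ · ♜│8
7│♟ ♟ ♟ ♟ ♟ ♟ ♟ ♟│7
6│♞ · · · · · · ·│6
5│· · · ♞ · · · ·│5
4│· · · · · ♘ · ·│4
3│· · · · · · · ·│3
2│♙ ♙ ♙ ♙ ♙ ♙ ♙ ♙│2
1│♖ · ♗ ♕ ♔ ♗ ♘ ♖│1
  ─────────────────
  a b c d e f g h

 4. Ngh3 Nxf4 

  a b c d e f g h
  ─────────────────
8│♜ · ♝ ♛ ♚ ♝ · ♜│8
7│♟ ♟ ♟ ♟ ♟ ♟ ♟ ♟│7
6│♞ · · · · · · ·│6
5│· · · · · · · ·│5
4│· · · · · ♞ · ·│4
3│· · · · · · · ♘│3
2│♙ ♙ ♙ ♙ ♙ ♙ ♙ ♙│2
1│♖ · ♗ ♕ ♔ ♗ · ♖│1
  ─────────────────
  a b c d e f g h

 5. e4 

  a b c d e f g h
  ─────────────────
8│♜ · ♝ ♛ ♚ ♝ · ♜│8
7│♟ ♟ ♟ ♟ ♟ ♟ ♟ ♟│7
6│♞ · · · · · · ·│6
5│· · · · · · · ·│5
4│· · · · ♙ ♞ · ·│4
3│· · · · · · · ♘│3
2│♙ ♙ ♙ ♙ · ♙ ♙ ♙│2
1│♖ · ♗ ♕ ♔ ♗ · ♖│1
  ─────────────────
  a b c d e f g h


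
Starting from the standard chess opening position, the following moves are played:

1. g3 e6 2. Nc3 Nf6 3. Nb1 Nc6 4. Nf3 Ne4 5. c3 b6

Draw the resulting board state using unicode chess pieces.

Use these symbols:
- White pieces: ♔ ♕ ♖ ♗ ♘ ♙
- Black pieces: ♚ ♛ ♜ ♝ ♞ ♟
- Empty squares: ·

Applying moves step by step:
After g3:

♜ ♞ ♝ ♛ ♚ ♝ ♞ ♜
♟ ♟ ♟ ♟ ♟ ♟ ♟ ♟
· · · · · · · ·
· · · · · · · ·
· · · · · · · ·
· · · · · · ♙ ·
♙ ♙ ♙ ♙ ♙ ♙ · ♙
♖ ♘ ♗ ♕ ♔ ♗ ♘ ♖


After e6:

♜ ♞ ♝ ♛ ♚ ♝ ♞ ♜
♟ ♟ ♟ ♟ · ♟ ♟ ♟
· · · · ♟ · · ·
· · · · · · · ·
· · · · · · · ·
· · · · · · ♙ ·
♙ ♙ ♙ ♙ ♙ ♙ · ♙
♖ ♘ ♗ ♕ ♔ ♗ ♘ ♖


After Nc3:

♜ ♞ ♝ ♛ ♚ ♝ ♞ ♜
♟ ♟ ♟ ♟ · ♟ ♟ ♟
· · · · ♟ · · ·
· · · · · · · ·
· · · · · · · ·
· · ♘ · · · ♙ ·
♙ ♙ ♙ ♙ ♙ ♙ · ♙
♖ · ♗ ♕ ♔ ♗ ♘ ♖


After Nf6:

♜ ♞ ♝ ♛ ♚ ♝ · ♜
♟ ♟ ♟ ♟ · ♟ ♟ ♟
· · · · ♟ ♞ · ·
· · · · · · · ·
· · · · · · · ·
· · ♘ · · · ♙ ·
♙ ♙ ♙ ♙ ♙ ♙ · ♙
♖ · ♗ ♕ ♔ ♗ ♘ ♖


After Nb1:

♜ ♞ ♝ ♛ ♚ ♝ · ♜
♟ ♟ ♟ ♟ · ♟ ♟ ♟
· · · · ♟ ♞ · ·
· · · · · · · ·
· · · · · · · ·
· · · · · · ♙ ·
♙ ♙ ♙ ♙ ♙ ♙ · ♙
♖ ♘ ♗ ♕ ♔ ♗ ♘ ♖


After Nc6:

♜ · ♝ ♛ ♚ ♝ · ♜
♟ ♟ ♟ ♟ · ♟ ♟ ♟
· · ♞ · ♟ ♞ · ·
· · · · · · · ·
· · · · · · · ·
· · · · · · ♙ ·
♙ ♙ ♙ ♙ ♙ ♙ · ♙
♖ ♘ ♗ ♕ ♔ ♗ ♘ ♖


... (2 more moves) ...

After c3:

♜ · ♝ ♛ ♚ ♝ · ♜
♟ ♟ ♟ ♟ · ♟ ♟ ♟
· · ♞ · ♟ · · ·
· · · · · · · ·
· · · · ♞ · · ·
· · ♙ · · ♘ ♙ ·
♙ ♙ · ♙ ♙ ♙ · ♙
♖ ♘ ♗ ♕ ♔ ♗ · ♖


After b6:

♜ · ♝ ♛ ♚ ♝ · ♜
♟ · ♟ ♟ · ♟ ♟ ♟
· ♟ ♞ · ♟ · · ·
· · · · · · · ·
· · · · ♞ · · ·
· · ♙ · · ♘ ♙ ·
♙ ♙ · ♙ ♙ ♙ · ♙
♖ ♘ ♗ ♕ ♔ ♗ · ♖



  a b c d e f g h
  ─────────────────
8│♜ · ♝ ♛ ♚ ♝ · ♜│8
7│♟ · ♟ ♟ · ♟ ♟ ♟│7
6│· ♟ ♞ · ♟ · · ·│6
5│· · · · · · · ·│5
4│· · · · ♞ · · ·│4
3│· · ♙ · · ♘ ♙ ·│3
2│♙ ♙ · ♙ ♙ ♙ · ♙│2
1│♖ ♘ ♗ ♕ ♔ ♗ · ♖│1
  ─────────────────
  a b c d e f g h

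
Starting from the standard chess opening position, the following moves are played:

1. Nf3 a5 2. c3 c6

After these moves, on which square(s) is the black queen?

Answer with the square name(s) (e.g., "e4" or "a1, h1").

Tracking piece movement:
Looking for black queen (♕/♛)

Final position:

  a b c d e f g h
  ─────────────────
8│♜ ♞ ♝ ♛ ♚ ♝ ♞ ♜│8
7│· ♟ · ♟ ♟ ♟ ♟ ♟│7
6│· · ♟ · · · · ·│6
5│♟ · · · · · · ·│5
4│· · · · · · · ·│4
3│· · ♙ · · ♘ · ·│3
2│♙ ♙ · ♙ ♙ ♙ ♙ ♙│2
1│♖ ♘ ♗ ♕ ♔ ♗ · ♖│1
  ─────────────────
  a b c d e f g h


d8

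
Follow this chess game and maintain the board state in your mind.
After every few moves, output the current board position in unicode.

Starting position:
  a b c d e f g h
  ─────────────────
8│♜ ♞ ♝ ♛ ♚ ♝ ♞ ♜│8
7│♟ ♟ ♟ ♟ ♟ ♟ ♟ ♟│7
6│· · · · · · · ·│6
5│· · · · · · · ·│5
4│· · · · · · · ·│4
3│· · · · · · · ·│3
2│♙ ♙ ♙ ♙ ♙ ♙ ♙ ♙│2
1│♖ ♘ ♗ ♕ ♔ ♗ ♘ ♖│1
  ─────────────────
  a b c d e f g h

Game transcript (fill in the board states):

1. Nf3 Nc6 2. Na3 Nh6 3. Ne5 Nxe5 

  a b c d e f g h
  ─────────────────
8│♜ · ♝ ♛ ♚ ♝ · ♜│8
7│♟ ♟ ♟ ♟ ♟ ♟ ♟ ♟│7
6│· · · · · · · ♞│6
5│· · · · ♞ · · ·│5
4│· · · · · · · ·│4
3│♘ · · · · · · ·│3
2│♙ ♙ ♙ ♙ ♙ ♙ ♙ ♙│2
1│♖ · ♗ ♕ ♔ ♗ · ♖│1
  ─────────────────
  a b c d e f g h

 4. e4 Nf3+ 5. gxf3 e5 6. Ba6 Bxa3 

  a b c d e f g h
  ─────────────────
8│♜ · ♝ ♛ ♚ · · ♜│8
7│♟ ♟ ♟ ♟ · ♟ ♟ ♟│7
6│♗ · · · · · · ♞│6
5│· · · · ♟ · · ·│5
4│· · · · ♙ · · ·│4
3│♝ · · · · ♙ · ·│3
2│♙ ♙ ♙ ♙ · ♙ · ♙│2
1│♖ · ♗ ♕ ♔ · · ♖│1
  ─────────────────
  a b c d e f g h

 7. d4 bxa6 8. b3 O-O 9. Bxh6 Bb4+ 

  a b c d e f g h
  ─────────────────
8│♜ · ♝ ♛ · ♜ ♚ ·│8
7│♟ · ♟ ♟ · ♟ ♟ ♟│7
6│♟ · · · · · · ♗│6
5│· · · · ♟ · · ·│5
4│· ♝ · ♙ ♙ · · ·│4
3│· ♙ · · · ♙ · ·│3
2│♙ · ♙ · · ♙ · ♙│2
1│♖ · · ♕ ♔ · · ♖│1
  ─────────────────
  a b c d e f g h

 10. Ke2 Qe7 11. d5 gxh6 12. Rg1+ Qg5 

  a b c d e f g h
  ─────────────────
8│♜ · ♝ · · ♜ ♚ ·│8
7│♟ · ♟ ♟ · ♟ · ♟│7
6│♟ · · · · · · ♟│6
5│· · · ♙ ♟ · ♛ ·│5
4│· ♝ · · ♙ · · ·│4
3│· ♙ · · · ♙ · ·│3
2│♙ · ♙ · ♔ ♙ · ♙│2
1│♖ · · ♕ · · ♖ ·│1
  ─────────────────
  a b c d e f g h

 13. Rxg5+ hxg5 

  a b c d e f g h
  ─────────────────
8│♜ · ♝ · · ♜ ♚ ·│8
7│♟ · ♟ ♟ · ♟ · ♟│7
6│♟ · · · · · · ·│6
5│· · · ♙ ♟ · ♟ ·│5
4│· ♝ · · ♙ · · ·│4
3│· ♙ · · · ♙ · ·│3
2│♙ · ♙ · ♔ ♙ · ♙│2
1│♖ · · ♕ · · · ·│1
  ─────────────────
  a b c d e f g h


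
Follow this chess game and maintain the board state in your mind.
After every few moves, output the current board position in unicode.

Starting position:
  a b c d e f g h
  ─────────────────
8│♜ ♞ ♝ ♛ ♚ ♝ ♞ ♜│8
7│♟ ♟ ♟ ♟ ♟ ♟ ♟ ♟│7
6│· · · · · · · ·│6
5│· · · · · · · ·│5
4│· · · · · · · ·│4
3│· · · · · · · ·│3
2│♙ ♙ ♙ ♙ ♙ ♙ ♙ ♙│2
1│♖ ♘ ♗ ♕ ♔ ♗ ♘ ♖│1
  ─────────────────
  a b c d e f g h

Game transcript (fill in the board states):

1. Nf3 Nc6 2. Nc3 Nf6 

  a b c d e f g h
  ─────────────────
8│♜ · ♝ ♛ ♚ ♝ · ♜│8
7│♟ ♟ ♟ ♟ ♟ ♟ ♟ ♟│7
6│· · ♞ · · ♞ · ·│6
5│· · · · · · · ·│5
4│· · · · · · · ·│4
3│· · ♘ · · ♘ · ·│3
2│♙ ♙ ♙ ♙ ♙ ♙ ♙ ♙│2
1│♖ · ♗ ♕ ♔ ♗ · ♖│1
  ─────────────────
  a b c d e f g h

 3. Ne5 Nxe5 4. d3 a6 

  a b c d e f g h
  ─────────────────
8│♜ · ♝ ♛ ♚ ♝ · ♜│8
7│· ♟ ♟ ♟ ♟ ♟ ♟ ♟│7
6│♟ · · · · ♞ · ·│6
5│· · · · ♞ · · ·│5
4│· · · · · · · ·│4
3│· · ♘ ♙ · · · ·│3
2│♙ ♙ ♙ · ♙ ♙ ♙ ♙│2
1│♖ · ♗ ♕ ♔ ♗ · ♖│1
  ─────────────────
  a b c d e f g h

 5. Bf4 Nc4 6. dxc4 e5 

  a b c d e f g h
  ─────────────────
8│♜ · ♝ ♛ ♚ ♝ · ♜│8
7│· ♟ ♟ ♟ · ♟ ♟ ♟│7
6│♟ · · · · ♞ · ·│6
5│· · · · ♟ · · ·│5
4│· · ♙ · · ♗ · ·│4
3│· · ♘ · · · · ·│3
2│♙ ♙ ♙ · ♙ ♙ ♙ ♙│2
1│♖ · · ♕ ♔ ♗ · ♖│1
  ─────────────────
  a b c d e f g h



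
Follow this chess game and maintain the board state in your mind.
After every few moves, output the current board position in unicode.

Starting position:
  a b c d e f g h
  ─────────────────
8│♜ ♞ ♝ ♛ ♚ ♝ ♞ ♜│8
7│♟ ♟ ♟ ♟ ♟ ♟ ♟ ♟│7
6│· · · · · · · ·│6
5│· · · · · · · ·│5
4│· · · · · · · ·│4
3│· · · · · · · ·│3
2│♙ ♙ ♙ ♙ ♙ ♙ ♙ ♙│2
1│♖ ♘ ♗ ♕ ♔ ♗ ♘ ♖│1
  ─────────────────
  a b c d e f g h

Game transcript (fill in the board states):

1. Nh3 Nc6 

  a b c d e f g h
  ─────────────────
8│♜ · ♝ ♛ ♚ ♝ ♞ ♜│8
7│♟ ♟ ♟ ♟ ♟ ♟ ♟ ♟│7
6│· · ♞ · · · · ·│6
5│· · · · · · · ·│5
4│· · · · · · · ·│4
3│· · · · · · · ♘│3
2│♙ ♙ ♙ ♙ ♙ ♙ ♙ ♙│2
1│♖ ♘ ♗ ♕ ♔ ♗ · ♖│1
  ─────────────────
  a b c d e f g h

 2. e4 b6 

  a b c d e f g h
  ─────────────────
8│♜ · ♝ ♛ ♚ ♝ ♞ ♜│8
7│♟ · ♟ ♟ ♟ ♟ ♟ ♟│7
6│· ♟ ♞ · · · · ·│6
5│· · · · · · · ·│5
4│· · · · ♙ · · ·│4
3│· · · · · · · ♘│3
2│♙ ♙ ♙ ♙ · ♙ ♙ ♙│2
1│♖ ♘ ♗ ♕ ♔ ♗ · ♖│1
  ─────────────────
  a b c d e f g h

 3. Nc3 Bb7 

  a b c d e f g h
  ─────────────────
8│♜ · · ♛ ♚ ♝ ♞ ♜│8
7│♟ ♝ ♟ ♟ ♟ ♟ ♟ ♟│7
6│· ♟ ♞ · · · · ·│6
5│· · · · · · · ·│5
4│· · · · ♙ · · ·│4
3│· · ♘ · · · · ♘│3
2│♙ ♙ ♙ ♙ · ♙ ♙ ♙│2
1│♖ · ♗ ♕ ♔ ♗ · ♖│1
  ─────────────────
  a b c d e f g h



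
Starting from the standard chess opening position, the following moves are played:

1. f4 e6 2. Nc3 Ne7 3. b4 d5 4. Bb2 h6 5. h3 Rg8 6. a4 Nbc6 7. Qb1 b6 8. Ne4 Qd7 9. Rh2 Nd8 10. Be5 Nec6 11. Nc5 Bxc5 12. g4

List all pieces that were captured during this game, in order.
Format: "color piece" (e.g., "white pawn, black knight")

Tracking captures:
  Bxc5: captured white knight

white knight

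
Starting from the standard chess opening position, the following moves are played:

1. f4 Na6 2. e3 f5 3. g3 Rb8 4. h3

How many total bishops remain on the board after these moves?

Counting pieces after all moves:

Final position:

  a b c d e f g h
  ─────────────────
8│· ♜ ♝ ♛ ♚ ♝ ♞ ♜│8
7│♟ ♟ ♟ ♟ ♟ · ♟ ♟│7
6│♞ · · · · · · ·│6
5│· · · · · ♟ · ·│5
4│· · · · · ♙ · ·│4
3│· · · · ♙ · ♙ ♙│3
2│♙ ♙ ♙ ♙ · · · ·│2
1│♖ ♘ ♗ ♕ ♔ ♗ ♘ ♖│1
  ─────────────────
  a b c d e f g h


4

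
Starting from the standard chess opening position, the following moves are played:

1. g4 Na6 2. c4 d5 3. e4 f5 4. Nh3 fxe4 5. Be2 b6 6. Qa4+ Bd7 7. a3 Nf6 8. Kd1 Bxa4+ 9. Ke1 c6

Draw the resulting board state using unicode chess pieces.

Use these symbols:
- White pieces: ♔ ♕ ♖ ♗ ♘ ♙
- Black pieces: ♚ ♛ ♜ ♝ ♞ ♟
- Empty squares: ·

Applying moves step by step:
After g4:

♜ ♞ ♝ ♛ ♚ ♝ ♞ ♜
♟ ♟ ♟ ♟ ♟ ♟ ♟ ♟
· · · · · · · ·
· · · · · · · ·
· · · · · · ♙ ·
· · · · · · · ·
♙ ♙ ♙ ♙ ♙ ♙ · ♙
♖ ♘ ♗ ♕ ♔ ♗ ♘ ♖


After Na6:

♜ · ♝ ♛ ♚ ♝ ♞ ♜
♟ ♟ ♟ ♟ ♟ ♟ ♟ ♟
♞ · · · · · · ·
· · · · · · · ·
· · · · · · ♙ ·
· · · · · · · ·
♙ ♙ ♙ ♙ ♙ ♙ · ♙
♖ ♘ ♗ ♕ ♔ ♗ ♘ ♖


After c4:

♜ · ♝ ♛ ♚ ♝ ♞ ♜
♟ ♟ ♟ ♟ ♟ ♟ ♟ ♟
♞ · · · · · · ·
· · · · · · · ·
· · ♙ · · · ♙ ·
· · · · · · · ·
♙ ♙ · ♙ ♙ ♙ · ♙
♖ ♘ ♗ ♕ ♔ ♗ ♘ ♖


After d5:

♜ · ♝ ♛ ♚ ♝ ♞ ♜
♟ ♟ ♟ · ♟ ♟ ♟ ♟
♞ · · · · · · ·
· · · ♟ · · · ·
· · ♙ · · · ♙ ·
· · · · · · · ·
♙ ♙ · ♙ ♙ ♙ · ♙
♖ ♘ ♗ ♕ ♔ ♗ ♘ ♖


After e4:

♜ · ♝ ♛ ♚ ♝ ♞ ♜
♟ ♟ ♟ · ♟ ♟ ♟ ♟
♞ · · · · · · ·
· · · ♟ · · · ·
· · ♙ · ♙ · ♙ ·
· · · · · · · ·
♙ ♙ · ♙ · ♙ · ♙
♖ ♘ ♗ ♕ ♔ ♗ ♘ ♖


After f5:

♜ · ♝ ♛ ♚ ♝ ♞ ♜
♟ ♟ ♟ · ♟ · ♟ ♟
♞ · · · · · · ·
· · · ♟ · ♟ · ·
· · ♙ · ♙ · ♙ ·
· · · · · · · ·
♙ ♙ · ♙ · ♙ · ♙
♖ ♘ ♗ ♕ ♔ ♗ ♘ ♖


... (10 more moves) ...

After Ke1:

♜ · · ♛ ♚ ♝ · ♜
♟ · ♟ · ♟ · ♟ ♟
♞ ♟ · · · ♞ · ·
· · · ♟ · · · ·
♝ · ♙ · ♟ · ♙ ·
♙ · · · · · · ♘
· ♙ · ♙ ♗ ♙ · ♙
♖ ♘ ♗ · ♔ · · ♖


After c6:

♜ · · ♛ ♚ ♝ · ♜
♟ · · · ♟ · ♟ ♟
♞ ♟ ♟ · · ♞ · ·
· · · ♟ · · · ·
♝ · ♙ · ♟ · ♙ ·
♙ · · · · · · ♘
· ♙ · ♙ ♗ ♙ · ♙
♖ ♘ ♗ · ♔ · · ♖



  a b c d e f g h
  ─────────────────
8│♜ · · ♛ ♚ ♝ · ♜│8
7│♟ · · · ♟ · ♟ ♟│7
6│♞ ♟ ♟ · · ♞ · ·│6
5│· · · ♟ · · · ·│5
4│♝ · ♙ · ♟ · ♙ ·│4
3│♙ · · · · · · ♘│3
2│· ♙ · ♙ ♗ ♙ · ♙│2
1│♖ ♘ ♗ · ♔ · · ♖│1
  ─────────────────
  a b c d e f g h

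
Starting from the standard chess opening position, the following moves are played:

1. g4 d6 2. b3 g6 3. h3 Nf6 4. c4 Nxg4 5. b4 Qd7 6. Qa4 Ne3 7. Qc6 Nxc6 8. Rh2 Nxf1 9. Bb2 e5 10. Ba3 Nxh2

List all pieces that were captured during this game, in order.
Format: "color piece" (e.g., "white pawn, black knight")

Tracking captures:
  Nxg4: captured white pawn
  Nxc6: captured white queen
  Nxf1: captured white bishop
  Nxh2: captured white rook

white pawn, white queen, white bishop, white rook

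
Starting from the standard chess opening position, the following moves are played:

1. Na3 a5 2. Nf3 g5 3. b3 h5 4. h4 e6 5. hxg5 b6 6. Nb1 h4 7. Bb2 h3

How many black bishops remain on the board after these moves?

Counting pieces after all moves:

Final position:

  a b c d e f g h
  ─────────────────
8│♜ ♞ ♝ ♛ ♚ ♝ ♞ ♜│8
7│· · ♟ ♟ · ♟ · ·│7
6│· ♟ · · ♟ · · ·│6
5│♟ · · · · · ♙ ·│5
4│· · · · · · · ·│4
3│· ♙ · · · ♘ · ♟│3
2│♙ ♗ ♙ ♙ ♙ ♙ ♙ ·│2
1│♖ ♘ · ♕ ♔ ♗ · ♖│1
  ─────────────────
  a b c d e f g h


2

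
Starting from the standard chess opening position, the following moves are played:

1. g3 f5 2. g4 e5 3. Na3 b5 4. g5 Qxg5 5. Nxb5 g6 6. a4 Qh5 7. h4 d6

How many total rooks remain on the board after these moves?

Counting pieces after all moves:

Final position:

  a b c d e f g h
  ─────────────────
8│♜ ♞ ♝ · ♚ ♝ ♞ ♜│8
7│♟ · ♟ · · · · ♟│7
6│· · · ♟ · · ♟ ·│6
5│· ♘ · · ♟ ♟ · ♛│5
4│♙ · · · · · · ♙│4
3│· · · · · · · ·│3
2│· ♙ ♙ ♙ ♙ ♙ · ·│2
1│♖ · ♗ ♕ ♔ ♗ ♘ ♖│1
  ─────────────────
  a b c d e f g h


4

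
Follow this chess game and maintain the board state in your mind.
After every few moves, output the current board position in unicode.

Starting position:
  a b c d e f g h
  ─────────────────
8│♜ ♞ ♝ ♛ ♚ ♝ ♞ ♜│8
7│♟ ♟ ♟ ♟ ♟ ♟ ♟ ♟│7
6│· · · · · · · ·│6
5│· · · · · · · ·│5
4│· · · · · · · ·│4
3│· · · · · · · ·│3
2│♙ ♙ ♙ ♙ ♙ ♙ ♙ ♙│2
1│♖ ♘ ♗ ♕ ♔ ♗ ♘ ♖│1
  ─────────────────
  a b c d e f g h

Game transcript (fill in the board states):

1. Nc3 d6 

  a b c d e f g h
  ─────────────────
8│♜ ♞ ♝ ♛ ♚ ♝ ♞ ♜│8
7│♟ ♟ ♟ · ♟ ♟ ♟ ♟│7
6│· · · ♟ · · · ·│6
5│· · · · · · · ·│5
4│· · · · · · · ·│4
3│· · ♘ · · · · ·│3
2│♙ ♙ ♙ ♙ ♙ ♙ ♙ ♙│2
1│♖ · ♗ ♕ ♔ ♗ ♘ ♖│1
  ─────────────────
  a b c d e f g h

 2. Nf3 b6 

  a b c d e f g h
  ─────────────────
8│♜ ♞ ♝ ♛ ♚ ♝ ♞ ♜│8
7│♟ · ♟ · ♟ ♟ ♟ ♟│7
6│· ♟ · ♟ · · · ·│6
5│· · · · · · · ·│5
4│· · · · · · · ·│4
3│· · ♘ · · ♘ · ·│3
2│♙ ♙ ♙ ♙ ♙ ♙ ♙ ♙│2
1│♖ · ♗ ♕ ♔ ♗ · ♖│1
  ─────────────────
  a b c d e f g h

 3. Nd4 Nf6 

  a b c d e f g h
  ─────────────────
8│♜ ♞ ♝ ♛ ♚ ♝ · ♜│8
7│♟ · ♟ · ♟ ♟ ♟ ♟│7
6│· ♟ · ♟ · ♞ · ·│6
5│· · · · · · · ·│5
4│· · · ♘ · · · ·│4
3│· · ♘ · · · · ·│3
2│♙ ♙ ♙ ♙ ♙ ♙ ♙ ♙│2
1│♖ · ♗ ♕ ♔ ♗ · ♖│1
  ─────────────────
  a b c d e f g h

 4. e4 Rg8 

  a b c d e f g h
  ─────────────────
8│♜ ♞ ♝ ♛ ♚ ♝ ♜ ·│8
7│♟ · ♟ · ♟ ♟ ♟ ♟│7
6│· ♟ · ♟ · ♞ · ·│6
5│· · · · · · · ·│5
4│· · · ♘ ♙ · · ·│4
3│· · ♘ · · · · ·│3
2│♙ ♙ ♙ ♙ · ♙ ♙ ♙│2
1│♖ · ♗ ♕ ♔ ♗ · ♖│1
  ─────────────────
  a b c d e f g h

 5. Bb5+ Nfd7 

  a b c d e f g h
  ─────────────────
8│♜ ♞ ♝ ♛ ♚ ♝ ♜ ·│8
7│♟ · ♟ ♞ ♟ ♟ ♟ ♟│7
6│· ♟ · ♟ · · · ·│6
5│· ♗ · · · · · ·│5
4│· · · ♘ ♙ · · ·│4
3│· · ♘ · · · · ·│3
2│♙ ♙ ♙ ♙ · ♙ ♙ ♙│2
1│♖ · ♗ ♕ ♔ · · ♖│1
  ─────────────────
  a b c d e f g h



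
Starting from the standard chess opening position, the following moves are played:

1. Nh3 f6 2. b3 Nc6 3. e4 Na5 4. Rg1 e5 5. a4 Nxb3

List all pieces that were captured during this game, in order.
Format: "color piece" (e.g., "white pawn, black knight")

Tracking captures:
  Nxb3: captured white pawn

white pawn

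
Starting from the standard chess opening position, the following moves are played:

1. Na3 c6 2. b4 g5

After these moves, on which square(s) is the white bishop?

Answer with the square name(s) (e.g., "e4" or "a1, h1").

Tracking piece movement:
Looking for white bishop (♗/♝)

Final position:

  a b c d e f g h
  ─────────────────
8│♜ ♞ ♝ ♛ ♚ ♝ ♞ ♜│8
7│♟ ♟ · ♟ ♟ ♟ · ♟│7
6│· · ♟ · · · · ·│6
5│· · · · · · ♟ ·│5
4│· ♙ · · · · · ·│4
3│♘ · · · · · · ·│3
2│♙ · ♙ ♙ ♙ ♙ ♙ ♙│2
1│♖ · ♗ ♕ ♔ ♗ ♘ ♖│1
  ─────────────────
  a b c d e f g h


c1, f1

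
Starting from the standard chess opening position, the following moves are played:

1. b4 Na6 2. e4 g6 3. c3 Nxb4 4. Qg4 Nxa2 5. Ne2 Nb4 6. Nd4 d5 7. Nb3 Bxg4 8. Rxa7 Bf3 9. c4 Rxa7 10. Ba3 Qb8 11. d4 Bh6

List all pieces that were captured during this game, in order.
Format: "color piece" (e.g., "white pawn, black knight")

Tracking captures:
  Nxb4: captured white pawn
  Nxa2: captured white pawn
  Bxg4: captured white queen
  Rxa7: captured black pawn
  Rxa7: captured white rook

white pawn, white pawn, white queen, black pawn, white rook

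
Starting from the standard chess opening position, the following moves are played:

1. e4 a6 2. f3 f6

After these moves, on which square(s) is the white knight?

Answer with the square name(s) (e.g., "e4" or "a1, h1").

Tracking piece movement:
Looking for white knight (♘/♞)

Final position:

  a b c d e f g h
  ─────────────────
8│♜ ♞ ♝ ♛ ♚ ♝ ♞ ♜│8
7│· ♟ ♟ ♟ ♟ · ♟ ♟│7
6│♟ · · · · ♟ · ·│6
5│· · · · · · · ·│5
4│· · · · ♙ · · ·│4
3│· · · · · ♙ · ·│3
2│♙ ♙ ♙ ♙ · · ♙ ♙│2
1│♖ ♘ ♗ ♕ ♔ ♗ ♘ ♖│1
  ─────────────────
  a b c d e f g h


b1, g1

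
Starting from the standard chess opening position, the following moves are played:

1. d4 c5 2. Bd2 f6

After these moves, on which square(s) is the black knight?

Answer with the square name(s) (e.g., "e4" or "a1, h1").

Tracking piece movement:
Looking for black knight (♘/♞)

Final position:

  a b c d e f g h
  ─────────────────
8│♜ ♞ ♝ ♛ ♚ ♝ ♞ ♜│8
7│♟ ♟ · ♟ ♟ · ♟ ♟│7
6│· · · · · ♟ · ·│6
5│· · ♟ · · · · ·│5
4│· · · ♙ · · · ·│4
3│· · · · · · · ·│3
2│♙ ♙ ♙ ♗ ♙ ♙ ♙ ♙│2
1│♖ ♘ · ♕ ♔ ♗ ♘ ♖│1
  ─────────────────
  a b c d e f g h


b8, g8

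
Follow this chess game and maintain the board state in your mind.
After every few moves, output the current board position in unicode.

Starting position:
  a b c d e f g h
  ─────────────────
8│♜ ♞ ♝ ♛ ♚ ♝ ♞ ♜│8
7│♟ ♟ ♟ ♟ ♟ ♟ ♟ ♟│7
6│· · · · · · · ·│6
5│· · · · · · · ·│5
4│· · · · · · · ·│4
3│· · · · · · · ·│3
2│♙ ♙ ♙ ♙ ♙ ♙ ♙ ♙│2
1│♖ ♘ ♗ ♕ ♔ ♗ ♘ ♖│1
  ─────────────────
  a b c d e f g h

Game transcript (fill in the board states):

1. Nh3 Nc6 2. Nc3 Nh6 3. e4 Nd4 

  a b c d e f g h
  ─────────────────
8│♜ · ♝ ♛ ♚ ♝ · ♜│8
7│♟ ♟ ♟ ♟ ♟ ♟ ♟ ♟│7
6│· · · · · · · ♞│6
5│· · · · · · · ·│5
4│· · · ♞ ♙ · · ·│4
3│· · ♘ · · · · ♘│3
2│♙ ♙ ♙ ♙ · ♙ ♙ ♙│2
1│♖ · ♗ ♕ ♔ ♗ · ♖│1
  ─────────────────
  a b c d e f g h

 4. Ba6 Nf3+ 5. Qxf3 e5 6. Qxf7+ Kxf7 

  a b c d e f g h
  ─────────────────
8│♜ · ♝ ♛ · ♝ · ♜│8
7│♟ ♟ ♟ ♟ · ♚ ♟ ♟│7
6│♗ · · · · · · ♞│6
5│· · · · ♟ · · ·│5
4│· · · · ♙ · · ·│4
3│· · ♘ · · · · ♘│3
2│♙ ♙ ♙ ♙ · ♙ ♙ ♙│2
1│♖ · ♗ · ♔ · · ♖│1
  ─────────────────
  a b c d e f g h

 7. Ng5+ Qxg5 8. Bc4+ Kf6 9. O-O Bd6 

  a b c d e f g h
  ─────────────────
8│♜ · ♝ · · · · ♜│8
7│♟ ♟ ♟ ♟ · · ♟ ♟│7
6│· · · ♝ · ♚ · ♞│6
5│· · · · ♟ · ♛ ·│5
4│· · ♗ · ♙ · · ·│4
3│· · ♘ · · · · ·│3
2│♙ ♙ ♙ ♙ · ♙ ♙ ♙│2
1│♖ · ♗ · · ♖ ♔ ·│1
  ─────────────────
  a b c d e f g h

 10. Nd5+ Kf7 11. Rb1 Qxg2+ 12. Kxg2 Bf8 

  a b c d e f g h
  ─────────────────
8│♜ · ♝ · · ♝ · ♜│8
7│♟ ♟ ♟ ♟ · ♚ ♟ ♟│7
6│· · · · · · · ♞│6
5│· · · ♘ ♟ · · ·│5
4│· · ♗ · ♙ · · ·│4
3│· · · · · · · ·│3
2│♙ ♙ ♙ ♙ · ♙ ♔ ♙│2
1│· ♖ ♗ · · ♖ · ·│1
  ─────────────────
  a b c d e f g h



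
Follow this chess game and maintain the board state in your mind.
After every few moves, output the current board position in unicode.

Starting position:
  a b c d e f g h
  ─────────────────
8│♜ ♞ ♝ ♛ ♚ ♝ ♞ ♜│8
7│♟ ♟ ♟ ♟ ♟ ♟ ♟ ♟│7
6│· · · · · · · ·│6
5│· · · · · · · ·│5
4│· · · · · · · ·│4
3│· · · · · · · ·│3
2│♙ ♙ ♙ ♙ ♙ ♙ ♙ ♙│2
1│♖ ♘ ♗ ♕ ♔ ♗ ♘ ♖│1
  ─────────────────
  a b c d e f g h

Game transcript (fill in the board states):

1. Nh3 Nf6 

  a b c d e f g h
  ─────────────────
8│♜ ♞ ♝ ♛ ♚ ♝ · ♜│8
7│♟ ♟ ♟ ♟ ♟ ♟ ♟ ♟│7
6│· · · · · ♞ · ·│6
5│· · · · · · · ·│5
4│· · · · · · · ·│4
3│· · · · · · · ♘│3
2│♙ ♙ ♙ ♙ ♙ ♙ ♙ ♙│2
1│♖ ♘ ♗ ♕ ♔ ♗ · ♖│1
  ─────────────────
  a b c d e f g h

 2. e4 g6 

  a b c d e f g h
  ─────────────────
8│♜ ♞ ♝ ♛ ♚ ♝ · ♜│8
7│♟ ♟ ♟ ♟ ♟ ♟ · ♟│7
6│· · · · · ♞ ♟ ·│6
5│· · · · · · · ·│5
4│· · · · ♙ · · ·│4
3│· · · · · · · ♘│3
2│♙ ♙ ♙ ♙ · ♙ ♙ ♙│2
1│♖ ♘ ♗ ♕ ♔ ♗ · ♖│1
  ─────────────────
  a b c d e f g h

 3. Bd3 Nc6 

  a b c d e f g h
  ─────────────────
8│♜ · ♝ ♛ ♚ ♝ · ♜│8
7│♟ ♟ ♟ ♟ ♟ ♟ · ♟│7
6│· · ♞ · · ♞ ♟ ·│6
5│· · · · · · · ·│5
4│· · · · ♙ · · ·│4
3│· · · ♗ · · · ♘│3
2│♙ ♙ ♙ ♙ · ♙ ♙ ♙│2
1│♖ ♘ ♗ ♕ ♔ · · ♖│1
  ─────────────────
  a b c d e f g h

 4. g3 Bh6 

  a b c d e f g h
  ─────────────────
8│♜ · ♝ ♛ ♚ · · ♜│8
7│♟ ♟ ♟ ♟ ♟ ♟ · ♟│7
6│· · ♞ · · ♞ ♟ ♝│6
5│· · · · · · · ·│5
4│· · · · ♙ · · ·│4
3│· · · ♗ · · ♙ ♘│3
2│♙ ♙ ♙ ♙ · ♙ · ♙│2
1│♖ ♘ ♗ ♕ ♔ · · ♖│1
  ─────────────────
  a b c d e f g h

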